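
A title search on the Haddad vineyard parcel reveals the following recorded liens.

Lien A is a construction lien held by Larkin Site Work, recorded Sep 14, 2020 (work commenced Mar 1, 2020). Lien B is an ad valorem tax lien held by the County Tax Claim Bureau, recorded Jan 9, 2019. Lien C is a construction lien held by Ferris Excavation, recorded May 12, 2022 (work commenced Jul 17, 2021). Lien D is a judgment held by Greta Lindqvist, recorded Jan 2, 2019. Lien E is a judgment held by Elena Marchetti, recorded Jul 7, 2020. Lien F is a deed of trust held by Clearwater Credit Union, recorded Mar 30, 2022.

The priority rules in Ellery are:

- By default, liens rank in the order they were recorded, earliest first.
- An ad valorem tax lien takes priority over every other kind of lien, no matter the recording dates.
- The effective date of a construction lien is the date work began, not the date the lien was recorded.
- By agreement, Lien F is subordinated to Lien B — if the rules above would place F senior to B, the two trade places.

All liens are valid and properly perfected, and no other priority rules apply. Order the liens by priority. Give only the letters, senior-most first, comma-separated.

B, D, A, E, C, F

First, effective dates: A is treated as recorded Mar 1, 2020, the work-commencement date; C's effective date is Jul 17, 2021, when work began.
B is an ad valorem tax lien and takes priority over every other lien.
Remaining liens by effective date: D (Jan 2, 2019), A (Mar 1, 2020), E (Jul 7, 2020), C (Jul 17, 2021), F (Mar 30, 2022).
F is already junior to B, so the subordination agreement changes nothing.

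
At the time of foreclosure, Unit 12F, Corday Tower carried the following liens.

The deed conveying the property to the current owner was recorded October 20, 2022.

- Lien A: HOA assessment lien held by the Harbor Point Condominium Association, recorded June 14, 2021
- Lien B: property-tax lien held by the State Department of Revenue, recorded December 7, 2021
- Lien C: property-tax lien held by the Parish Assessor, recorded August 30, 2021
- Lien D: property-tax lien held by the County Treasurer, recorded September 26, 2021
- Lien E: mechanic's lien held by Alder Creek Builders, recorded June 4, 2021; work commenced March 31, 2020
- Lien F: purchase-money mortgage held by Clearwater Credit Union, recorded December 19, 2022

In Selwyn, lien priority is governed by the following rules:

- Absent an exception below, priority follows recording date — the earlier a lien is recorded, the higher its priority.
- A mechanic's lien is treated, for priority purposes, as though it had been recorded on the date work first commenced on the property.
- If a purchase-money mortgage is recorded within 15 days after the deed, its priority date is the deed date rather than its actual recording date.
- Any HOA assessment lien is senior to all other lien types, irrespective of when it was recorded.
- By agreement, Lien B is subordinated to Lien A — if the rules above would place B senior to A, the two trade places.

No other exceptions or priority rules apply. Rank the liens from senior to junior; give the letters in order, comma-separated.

A, E, C, D, B, F

First, effective dates: E's effective date is March 31, 2020, when work began; F missed the 15-day window (60 days after the deed), so its recording date stands.
A, as an HOA assessment lien, has superpriority and ranks first.
Remaining liens by effective date: E (March 31, 2020), C (August 30, 2021), D (September 26, 2021), B (December 7, 2021), F (December 19, 2022).
B already ranks below A; the subordination has no effect.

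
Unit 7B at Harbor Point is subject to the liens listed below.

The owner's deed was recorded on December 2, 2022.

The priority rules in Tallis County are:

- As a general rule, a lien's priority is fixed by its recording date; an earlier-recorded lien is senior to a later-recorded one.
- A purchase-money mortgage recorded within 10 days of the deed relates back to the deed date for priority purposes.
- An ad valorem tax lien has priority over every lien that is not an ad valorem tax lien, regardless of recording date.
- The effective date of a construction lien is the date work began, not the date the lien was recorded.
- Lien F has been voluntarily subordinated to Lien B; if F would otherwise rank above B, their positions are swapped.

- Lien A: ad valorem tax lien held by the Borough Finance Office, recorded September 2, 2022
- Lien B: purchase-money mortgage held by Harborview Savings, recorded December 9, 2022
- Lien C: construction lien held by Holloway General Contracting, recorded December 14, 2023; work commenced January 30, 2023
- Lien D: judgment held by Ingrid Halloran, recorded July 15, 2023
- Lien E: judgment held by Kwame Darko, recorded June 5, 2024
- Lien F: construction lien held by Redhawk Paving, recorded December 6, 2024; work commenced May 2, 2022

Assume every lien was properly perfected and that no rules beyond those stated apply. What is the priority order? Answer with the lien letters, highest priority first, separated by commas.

Effective dates after the stated exceptions: B's effective date is the deed date, December 2, 2022; C is treated as recorded January 30, 2023, the work-commencement date; F's effective date is May 2, 2022, when work began.
A is an ad valorem tax lien, so it outranks all other liens regardless of date.
Among the remaining liens, by effective date: F (May 2, 2022), B (December 2, 2022), C (January 30, 2023), D (July 15, 2023), E (June 5, 2024).
Because F would otherwise rank above B, the subordination swaps them.

A, B, F, C, D, E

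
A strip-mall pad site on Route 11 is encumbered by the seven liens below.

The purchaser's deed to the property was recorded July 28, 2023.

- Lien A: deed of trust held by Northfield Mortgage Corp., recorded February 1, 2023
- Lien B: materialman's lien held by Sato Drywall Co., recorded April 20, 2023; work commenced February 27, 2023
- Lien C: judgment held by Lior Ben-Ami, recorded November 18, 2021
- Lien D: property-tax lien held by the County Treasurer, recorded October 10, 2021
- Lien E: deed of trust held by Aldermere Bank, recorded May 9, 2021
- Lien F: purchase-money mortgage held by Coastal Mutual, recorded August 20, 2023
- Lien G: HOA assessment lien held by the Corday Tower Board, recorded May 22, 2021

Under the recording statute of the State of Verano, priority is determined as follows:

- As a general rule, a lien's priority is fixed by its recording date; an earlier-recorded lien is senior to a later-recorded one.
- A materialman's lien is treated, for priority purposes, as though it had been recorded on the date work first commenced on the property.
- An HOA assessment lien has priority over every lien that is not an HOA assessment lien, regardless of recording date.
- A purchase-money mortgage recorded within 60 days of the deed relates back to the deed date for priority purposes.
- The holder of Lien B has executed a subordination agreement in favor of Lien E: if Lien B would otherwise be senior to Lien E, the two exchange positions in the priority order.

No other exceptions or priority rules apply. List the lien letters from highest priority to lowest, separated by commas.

G, E, D, C, A, B, F

Effective dates: B relates back to February 27, 2023 (work commenced); F's effective date is the deed date, July 28, 2023.
G is an HOA assessment lien, so it outranks all other liens regardless of date.
The other liens, earliest effective date first: E (May 9, 2021), D (October 10, 2021), C (November 18, 2021), A (February 1, 2023), B (February 27, 2023), F (July 28, 2023).
B already ranks below E; the subordination has no effect.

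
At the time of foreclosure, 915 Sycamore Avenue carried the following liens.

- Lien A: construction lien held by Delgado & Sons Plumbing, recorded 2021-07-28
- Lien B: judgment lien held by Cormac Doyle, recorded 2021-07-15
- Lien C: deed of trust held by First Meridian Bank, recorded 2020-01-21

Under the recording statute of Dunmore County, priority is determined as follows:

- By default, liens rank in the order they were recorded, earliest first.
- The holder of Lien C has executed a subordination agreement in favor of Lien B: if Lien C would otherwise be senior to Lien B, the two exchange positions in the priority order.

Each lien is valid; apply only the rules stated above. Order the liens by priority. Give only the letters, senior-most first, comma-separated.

B, C, A

By effective date: C (2020-01-21), B (2021-07-15), A (2021-07-28).
C is senior to B before the subordination, so the two trade places.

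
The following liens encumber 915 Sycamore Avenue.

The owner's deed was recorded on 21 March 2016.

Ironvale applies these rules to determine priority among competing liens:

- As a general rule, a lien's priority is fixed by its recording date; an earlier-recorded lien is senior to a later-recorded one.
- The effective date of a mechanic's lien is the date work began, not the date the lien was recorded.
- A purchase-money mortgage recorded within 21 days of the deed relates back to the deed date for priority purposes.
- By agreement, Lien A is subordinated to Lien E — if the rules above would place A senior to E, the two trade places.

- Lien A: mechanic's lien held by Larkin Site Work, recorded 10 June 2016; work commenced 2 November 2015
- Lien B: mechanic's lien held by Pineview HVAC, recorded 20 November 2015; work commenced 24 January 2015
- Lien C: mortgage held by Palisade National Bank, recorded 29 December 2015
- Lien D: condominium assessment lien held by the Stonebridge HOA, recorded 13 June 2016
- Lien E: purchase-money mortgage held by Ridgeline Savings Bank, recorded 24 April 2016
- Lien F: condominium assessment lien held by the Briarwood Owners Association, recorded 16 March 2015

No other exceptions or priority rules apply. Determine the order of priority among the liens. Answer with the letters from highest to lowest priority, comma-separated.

Adjusting effective dates: A relates back to 2 November 2015 (work commenced); B relates back to 24 January 2015 (work commenced); E missed the 21-day window (34 days after the deed), so its recording date stands.
Sorted by effective date: B (24 January 2015), F (16 March 2015), A (2 November 2015), C (29 December 2015), E (24 April 2016), D (13 June 2016).
The subordination applies — A was senior to E — so A and E swap.

B, F, E, C, A, D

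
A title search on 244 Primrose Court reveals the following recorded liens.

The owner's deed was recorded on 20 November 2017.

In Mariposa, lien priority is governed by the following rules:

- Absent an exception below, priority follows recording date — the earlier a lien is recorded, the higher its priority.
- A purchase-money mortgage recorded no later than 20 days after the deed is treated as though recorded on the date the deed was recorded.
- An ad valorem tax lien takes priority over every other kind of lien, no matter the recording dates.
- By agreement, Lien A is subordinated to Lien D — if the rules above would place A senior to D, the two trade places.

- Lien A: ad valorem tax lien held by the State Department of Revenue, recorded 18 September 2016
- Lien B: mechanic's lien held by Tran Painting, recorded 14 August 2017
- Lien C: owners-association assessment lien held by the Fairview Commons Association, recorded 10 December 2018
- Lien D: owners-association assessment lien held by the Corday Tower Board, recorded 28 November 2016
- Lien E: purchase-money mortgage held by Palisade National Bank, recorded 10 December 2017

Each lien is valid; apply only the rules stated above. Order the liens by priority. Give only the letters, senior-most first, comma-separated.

Effective dates after the stated exceptions: E's effective date is the deed date, 20 November 2017.
As an ad valorem tax lien, A is senior to every other lien.
Ordering the rest by effective date: D (28 November 2016), B (14 August 2017), E (20 November 2017), C (10 December 2018).
Because A would otherwise rank above D, the subordination swaps them.

D, A, B, E, C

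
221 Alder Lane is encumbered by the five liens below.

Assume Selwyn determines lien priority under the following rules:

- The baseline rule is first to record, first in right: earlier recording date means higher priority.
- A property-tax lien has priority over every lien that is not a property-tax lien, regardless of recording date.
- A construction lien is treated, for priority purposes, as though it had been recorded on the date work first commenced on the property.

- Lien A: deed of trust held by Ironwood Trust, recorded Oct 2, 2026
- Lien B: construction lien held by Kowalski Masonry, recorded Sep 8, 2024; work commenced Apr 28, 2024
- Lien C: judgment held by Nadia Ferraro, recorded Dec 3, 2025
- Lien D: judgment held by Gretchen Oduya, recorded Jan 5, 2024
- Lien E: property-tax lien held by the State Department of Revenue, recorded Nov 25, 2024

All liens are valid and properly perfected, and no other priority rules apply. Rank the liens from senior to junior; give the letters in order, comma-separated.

Effective dates after the stated exceptions: B is treated as recorded Apr 28, 2024, the work-commencement date.
As a property-tax lien, E is senior to every other lien.
Among the remaining liens, by effective date: D (Jan 5, 2024), B (Apr 28, 2024), C (Dec 3, 2025), A (Oct 2, 2026).

E, D, B, C, A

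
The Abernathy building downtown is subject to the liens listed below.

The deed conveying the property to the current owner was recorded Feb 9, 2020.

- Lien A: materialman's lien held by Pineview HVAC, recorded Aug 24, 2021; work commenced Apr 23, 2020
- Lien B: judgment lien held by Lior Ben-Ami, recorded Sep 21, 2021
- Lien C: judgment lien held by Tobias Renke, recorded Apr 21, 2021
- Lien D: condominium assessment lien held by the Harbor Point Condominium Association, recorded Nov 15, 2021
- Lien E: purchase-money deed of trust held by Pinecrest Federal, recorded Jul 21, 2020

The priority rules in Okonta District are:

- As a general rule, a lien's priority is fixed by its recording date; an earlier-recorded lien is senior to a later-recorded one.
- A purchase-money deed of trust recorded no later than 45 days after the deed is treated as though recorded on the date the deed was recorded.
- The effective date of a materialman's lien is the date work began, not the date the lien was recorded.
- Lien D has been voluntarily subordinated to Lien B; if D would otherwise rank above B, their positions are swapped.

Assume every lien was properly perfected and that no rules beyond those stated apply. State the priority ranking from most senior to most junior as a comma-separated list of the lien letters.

A, E, C, B, D

Adjusting effective dates: A's effective date is Apr 23, 2020, when work began; E was recorded 163 days after the deed — beyond 45 days — so no relation-back applies.
Ordering by effective date: A (Apr 23, 2020), E (Jul 21, 2020), C (Apr 21, 2021), B (Sep 21, 2021), D (Nov 15, 2021).
D is already junior to B, so the subordination agreement changes nothing.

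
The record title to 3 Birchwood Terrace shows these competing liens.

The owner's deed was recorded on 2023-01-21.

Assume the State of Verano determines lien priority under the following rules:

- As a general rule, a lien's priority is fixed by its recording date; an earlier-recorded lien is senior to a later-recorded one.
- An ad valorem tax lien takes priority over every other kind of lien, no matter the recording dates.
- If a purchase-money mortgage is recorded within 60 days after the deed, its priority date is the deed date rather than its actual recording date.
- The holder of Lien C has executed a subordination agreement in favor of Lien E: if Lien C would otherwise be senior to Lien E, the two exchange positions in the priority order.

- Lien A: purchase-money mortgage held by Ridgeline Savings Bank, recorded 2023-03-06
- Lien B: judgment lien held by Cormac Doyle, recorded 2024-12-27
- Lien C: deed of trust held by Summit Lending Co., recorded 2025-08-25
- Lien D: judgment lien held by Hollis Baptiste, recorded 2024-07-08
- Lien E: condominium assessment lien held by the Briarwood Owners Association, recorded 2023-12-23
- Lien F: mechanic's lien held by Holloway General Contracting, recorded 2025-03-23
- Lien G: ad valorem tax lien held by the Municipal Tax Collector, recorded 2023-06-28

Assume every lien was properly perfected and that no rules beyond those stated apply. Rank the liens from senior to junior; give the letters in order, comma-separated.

G, A, E, D, B, F, C

Effective dates after the stated exceptions: A was recorded within the 60-day window, so its effective date is the deed date 2023-01-21.
As an ad valorem tax lien, G is senior to every other lien.
Among the remaining liens, by effective date: A (2023-01-21), E (2023-12-23), D (2024-07-08), B (2024-12-27), F (2025-03-23), C (2025-08-25).
C is already junior to E, so the subordination agreement changes nothing.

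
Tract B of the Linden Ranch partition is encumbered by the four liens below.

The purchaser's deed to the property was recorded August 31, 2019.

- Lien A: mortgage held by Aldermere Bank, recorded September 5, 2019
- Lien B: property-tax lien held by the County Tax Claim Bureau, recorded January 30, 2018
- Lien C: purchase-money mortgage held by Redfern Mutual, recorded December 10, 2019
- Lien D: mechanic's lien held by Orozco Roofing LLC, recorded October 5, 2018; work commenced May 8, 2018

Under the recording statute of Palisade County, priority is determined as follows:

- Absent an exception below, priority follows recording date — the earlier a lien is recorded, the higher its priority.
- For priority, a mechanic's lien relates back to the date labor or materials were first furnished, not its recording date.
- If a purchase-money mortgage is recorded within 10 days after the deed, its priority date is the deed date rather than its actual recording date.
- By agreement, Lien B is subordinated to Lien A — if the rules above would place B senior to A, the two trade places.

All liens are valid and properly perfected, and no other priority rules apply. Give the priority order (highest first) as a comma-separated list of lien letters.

A, D, B, C

Effective dates: C was recorded 101 days after the deed — beyond 10 days — so no relation-back applies; D's effective date is May 8, 2018, when work began.
By effective date: B (January 30, 2018), D (May 8, 2018), A (September 5, 2019), C (December 10, 2019).
B is senior to A before the subordination, so the two trade places.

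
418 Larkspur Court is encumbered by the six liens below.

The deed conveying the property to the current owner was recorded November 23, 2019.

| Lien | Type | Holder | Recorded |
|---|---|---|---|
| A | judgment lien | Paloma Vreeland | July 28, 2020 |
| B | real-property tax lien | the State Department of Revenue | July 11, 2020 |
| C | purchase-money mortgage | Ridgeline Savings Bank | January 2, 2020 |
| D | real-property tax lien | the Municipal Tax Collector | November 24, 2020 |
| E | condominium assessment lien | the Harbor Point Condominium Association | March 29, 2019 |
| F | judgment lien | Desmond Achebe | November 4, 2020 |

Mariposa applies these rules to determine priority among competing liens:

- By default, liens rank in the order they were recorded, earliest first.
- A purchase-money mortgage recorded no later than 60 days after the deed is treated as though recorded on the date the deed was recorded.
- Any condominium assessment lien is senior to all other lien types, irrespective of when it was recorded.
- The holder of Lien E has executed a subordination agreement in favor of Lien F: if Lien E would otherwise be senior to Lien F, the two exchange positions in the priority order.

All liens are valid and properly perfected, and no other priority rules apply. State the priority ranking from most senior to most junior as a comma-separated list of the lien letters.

Adjusting effective dates: C's effective date is the deed date, November 23, 2019.
E, as a condominium assessment lien, has superpriority and ranks first.
The other liens, earliest effective date first: C (November 23, 2019), B (July 11, 2020), A (July 28, 2020), F (November 4, 2020), D (November 24, 2020).
E is senior to F before the subordination, so the two trade places.

F, C, B, A, E, D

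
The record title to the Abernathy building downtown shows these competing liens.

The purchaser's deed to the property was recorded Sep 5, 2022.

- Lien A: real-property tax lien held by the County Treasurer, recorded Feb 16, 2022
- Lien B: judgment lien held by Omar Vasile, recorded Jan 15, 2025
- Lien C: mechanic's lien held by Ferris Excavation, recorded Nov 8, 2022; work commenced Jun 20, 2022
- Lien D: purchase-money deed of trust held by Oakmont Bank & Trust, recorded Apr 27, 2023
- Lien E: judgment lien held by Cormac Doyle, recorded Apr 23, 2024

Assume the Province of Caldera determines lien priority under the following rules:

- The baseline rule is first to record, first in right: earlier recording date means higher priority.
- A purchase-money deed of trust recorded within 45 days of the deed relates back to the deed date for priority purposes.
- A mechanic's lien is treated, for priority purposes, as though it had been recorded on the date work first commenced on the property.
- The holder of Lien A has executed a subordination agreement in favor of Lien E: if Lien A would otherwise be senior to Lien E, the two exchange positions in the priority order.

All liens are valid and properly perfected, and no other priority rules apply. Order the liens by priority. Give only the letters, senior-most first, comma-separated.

E, C, D, A, B

First, effective dates: C's effective date is Jun 20, 2022, when work began; D was recorded 234 days after the deed — beyond 45 days — so no relation-back applies.
By effective date, earliest first: A (Feb 16, 2022), C (Jun 20, 2022), D (Apr 27, 2023), E (Apr 23, 2024), B (Jan 15, 2025).
A would otherwise be senior to E, so under the subordination agreement A and E exchange positions.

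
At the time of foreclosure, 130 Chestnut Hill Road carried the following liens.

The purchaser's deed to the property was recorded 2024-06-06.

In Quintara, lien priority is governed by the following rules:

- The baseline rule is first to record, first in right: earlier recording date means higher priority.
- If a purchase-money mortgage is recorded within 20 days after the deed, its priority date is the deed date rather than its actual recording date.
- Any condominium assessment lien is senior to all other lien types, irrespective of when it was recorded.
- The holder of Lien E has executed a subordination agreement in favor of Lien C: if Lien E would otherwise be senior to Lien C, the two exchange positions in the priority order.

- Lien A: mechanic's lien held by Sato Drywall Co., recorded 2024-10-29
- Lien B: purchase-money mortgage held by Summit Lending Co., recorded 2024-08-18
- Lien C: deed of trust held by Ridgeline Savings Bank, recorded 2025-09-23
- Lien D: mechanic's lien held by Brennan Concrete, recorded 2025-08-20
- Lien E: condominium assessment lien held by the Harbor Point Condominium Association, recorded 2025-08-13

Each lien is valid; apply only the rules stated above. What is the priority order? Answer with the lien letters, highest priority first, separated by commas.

First, effective dates: B missed the 20-day window (73 days after the deed), so its recording date stands.
E, as a condominium assessment lien, has superpriority and ranks first.
Among the remaining liens, by effective date: B (2024-08-18), A (2024-10-29), D (2025-08-20), C (2025-09-23).
Because E would otherwise rank above C, the subordination swaps them.

C, B, A, D, E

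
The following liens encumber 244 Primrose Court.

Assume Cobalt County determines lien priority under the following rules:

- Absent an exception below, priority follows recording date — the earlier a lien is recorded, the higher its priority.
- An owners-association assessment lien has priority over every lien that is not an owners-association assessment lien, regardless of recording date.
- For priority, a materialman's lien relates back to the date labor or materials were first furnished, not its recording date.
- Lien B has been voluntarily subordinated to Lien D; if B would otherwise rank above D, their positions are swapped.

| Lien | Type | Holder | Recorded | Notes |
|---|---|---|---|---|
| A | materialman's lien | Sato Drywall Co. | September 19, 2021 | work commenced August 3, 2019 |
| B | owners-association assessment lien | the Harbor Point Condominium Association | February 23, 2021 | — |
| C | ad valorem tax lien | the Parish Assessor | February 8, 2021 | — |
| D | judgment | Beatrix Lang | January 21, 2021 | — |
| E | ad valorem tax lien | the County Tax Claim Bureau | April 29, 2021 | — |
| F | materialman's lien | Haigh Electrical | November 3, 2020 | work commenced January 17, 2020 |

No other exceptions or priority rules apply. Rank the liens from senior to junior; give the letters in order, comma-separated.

D, A, F, B, C, E

First, effective dates: A is treated as recorded August 3, 2019, the work-commencement date; F is treated as recorded January 17, 2020, the work-commencement date.
B, as an owners-association assessment lien, has superpriority and ranks first.
Among the remaining liens, by effective date: A (August 3, 2019), F (January 17, 2020), D (January 21, 2021), C (February 8, 2021), E (April 29, 2021).
Because B would otherwise rank above D, the subordination swaps them.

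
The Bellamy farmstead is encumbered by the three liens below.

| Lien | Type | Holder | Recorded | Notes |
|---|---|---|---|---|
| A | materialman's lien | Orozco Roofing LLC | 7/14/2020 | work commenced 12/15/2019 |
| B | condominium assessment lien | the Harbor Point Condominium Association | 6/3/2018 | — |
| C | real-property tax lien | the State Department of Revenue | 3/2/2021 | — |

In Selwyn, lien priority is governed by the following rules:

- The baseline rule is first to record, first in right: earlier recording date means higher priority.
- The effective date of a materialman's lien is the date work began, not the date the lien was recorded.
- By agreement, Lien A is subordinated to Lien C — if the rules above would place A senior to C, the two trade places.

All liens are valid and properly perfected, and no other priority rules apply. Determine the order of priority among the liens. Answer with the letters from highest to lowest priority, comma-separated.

B, C, A

Effective dates after the stated exceptions: A relates back to 12/15/2019 (work commenced).
Ordering by effective date: B (6/3/2018), A (12/15/2019), C (3/2/2021).
A would otherwise be senior to C, so under the subordination agreement A and C exchange positions.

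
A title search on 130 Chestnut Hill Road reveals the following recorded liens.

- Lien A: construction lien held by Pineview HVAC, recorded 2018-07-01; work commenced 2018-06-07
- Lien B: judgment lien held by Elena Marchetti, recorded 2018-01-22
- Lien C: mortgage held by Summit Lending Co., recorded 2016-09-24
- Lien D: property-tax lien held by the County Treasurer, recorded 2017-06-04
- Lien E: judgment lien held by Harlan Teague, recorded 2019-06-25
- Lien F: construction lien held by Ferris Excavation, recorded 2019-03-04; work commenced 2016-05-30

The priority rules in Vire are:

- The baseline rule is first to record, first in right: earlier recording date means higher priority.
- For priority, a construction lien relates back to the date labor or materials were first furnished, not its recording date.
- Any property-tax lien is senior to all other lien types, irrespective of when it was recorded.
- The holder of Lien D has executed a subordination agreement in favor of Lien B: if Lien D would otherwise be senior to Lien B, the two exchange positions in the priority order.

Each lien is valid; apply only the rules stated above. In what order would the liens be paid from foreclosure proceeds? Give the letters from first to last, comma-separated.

B, F, C, D, A, E

Effective dates: A's effective date is 2018-06-07, when work began; F's effective date is 2016-05-30, when work began.
As a property-tax lien, D is senior to every other lien.
Among the remaining liens, by effective date: F (2016-05-30), C (2016-09-24), B (2018-01-22), A (2018-06-07), E (2019-06-25).
Because D would otherwise rank above B, the subordination swaps them.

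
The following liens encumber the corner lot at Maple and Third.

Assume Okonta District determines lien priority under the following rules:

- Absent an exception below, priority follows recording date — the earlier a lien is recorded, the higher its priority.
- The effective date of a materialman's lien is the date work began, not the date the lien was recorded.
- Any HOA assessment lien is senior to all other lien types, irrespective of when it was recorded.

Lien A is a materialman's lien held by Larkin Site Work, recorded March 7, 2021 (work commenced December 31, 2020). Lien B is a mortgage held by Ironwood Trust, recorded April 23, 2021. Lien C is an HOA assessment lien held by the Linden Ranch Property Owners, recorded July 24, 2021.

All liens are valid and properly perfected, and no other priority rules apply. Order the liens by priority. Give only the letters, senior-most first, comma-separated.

C, A, B

Effective dates: A relates back to December 31, 2020 (work commenced).
As an HOA assessment lien, C is senior to every other lien.
Remaining liens by effective date: A (December 31, 2020), B (April 23, 2021).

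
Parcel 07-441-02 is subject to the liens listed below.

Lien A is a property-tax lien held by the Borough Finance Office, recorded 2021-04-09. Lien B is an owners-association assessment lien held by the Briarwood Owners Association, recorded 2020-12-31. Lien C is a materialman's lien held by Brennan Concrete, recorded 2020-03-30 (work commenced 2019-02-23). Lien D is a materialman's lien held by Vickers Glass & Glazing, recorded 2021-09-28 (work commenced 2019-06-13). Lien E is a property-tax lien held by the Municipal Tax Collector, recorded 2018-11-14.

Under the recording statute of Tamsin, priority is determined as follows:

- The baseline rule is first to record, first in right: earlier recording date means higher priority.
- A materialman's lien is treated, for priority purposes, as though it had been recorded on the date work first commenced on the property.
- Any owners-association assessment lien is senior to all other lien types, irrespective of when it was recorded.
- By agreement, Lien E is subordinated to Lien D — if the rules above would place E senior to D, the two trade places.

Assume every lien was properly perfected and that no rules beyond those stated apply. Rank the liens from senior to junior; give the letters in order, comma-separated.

B, D, C, E, A

Effective dates: C's effective date is 2019-02-23, when work began; D relates back to 2019-06-13 (work commenced).
B is an owners-association assessment lien and takes priority over every other lien.
Among the remaining liens, by effective date: E (2018-11-14), C (2019-02-23), D (2019-06-13), A (2021-04-09).
E would otherwise be senior to D, so under the subordination agreement E and D exchange positions.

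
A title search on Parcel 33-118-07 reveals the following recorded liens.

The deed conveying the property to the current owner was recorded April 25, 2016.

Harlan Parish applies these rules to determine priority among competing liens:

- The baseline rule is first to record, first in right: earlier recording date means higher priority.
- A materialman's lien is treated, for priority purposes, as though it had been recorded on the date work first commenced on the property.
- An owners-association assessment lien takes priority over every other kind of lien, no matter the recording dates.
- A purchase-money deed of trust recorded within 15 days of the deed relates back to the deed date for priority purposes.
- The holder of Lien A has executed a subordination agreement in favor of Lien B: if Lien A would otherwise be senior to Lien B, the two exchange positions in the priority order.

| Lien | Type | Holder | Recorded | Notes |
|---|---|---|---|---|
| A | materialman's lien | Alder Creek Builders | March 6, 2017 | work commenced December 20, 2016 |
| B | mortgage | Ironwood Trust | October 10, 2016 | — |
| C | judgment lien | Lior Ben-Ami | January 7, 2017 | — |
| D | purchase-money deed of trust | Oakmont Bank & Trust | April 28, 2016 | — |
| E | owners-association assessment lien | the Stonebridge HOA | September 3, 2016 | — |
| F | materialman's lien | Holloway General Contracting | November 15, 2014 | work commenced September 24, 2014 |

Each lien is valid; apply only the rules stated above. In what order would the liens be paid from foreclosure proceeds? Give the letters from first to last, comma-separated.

Effective dates: A relates back to December 20, 2016 (work commenced); D was recorded within the 15-day window, so its effective date is the deed date April 25, 2016; F relates back to September 24, 2014 (work commenced).
E is an owners-association assessment lien, so it outranks all other liens regardless of date.
Among the remaining liens, by effective date: F (September 24, 2014), D (April 25, 2016), B (October 10, 2016), A (December 20, 2016), C (January 7, 2017).
Since A is not senior to B, the subordination leaves the order unchanged.

E, F, D, B, A, C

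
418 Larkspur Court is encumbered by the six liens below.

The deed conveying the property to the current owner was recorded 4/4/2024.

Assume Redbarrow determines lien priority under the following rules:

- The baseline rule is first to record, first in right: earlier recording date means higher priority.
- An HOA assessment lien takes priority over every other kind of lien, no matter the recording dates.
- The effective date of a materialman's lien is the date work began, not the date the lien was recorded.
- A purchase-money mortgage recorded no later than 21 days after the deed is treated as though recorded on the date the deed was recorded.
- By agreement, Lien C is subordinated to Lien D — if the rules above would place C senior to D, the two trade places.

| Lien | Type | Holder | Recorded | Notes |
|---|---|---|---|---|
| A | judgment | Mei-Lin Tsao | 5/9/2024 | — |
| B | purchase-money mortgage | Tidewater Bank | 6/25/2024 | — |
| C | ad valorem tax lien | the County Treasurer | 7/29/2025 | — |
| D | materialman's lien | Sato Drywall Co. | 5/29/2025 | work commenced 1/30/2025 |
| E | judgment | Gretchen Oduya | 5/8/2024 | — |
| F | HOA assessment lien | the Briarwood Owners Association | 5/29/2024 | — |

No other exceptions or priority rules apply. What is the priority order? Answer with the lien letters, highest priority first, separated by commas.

F, E, A, B, D, C

Adjusting effective dates: B was recorded 82 days after the deed, outside the 21-day window, so it keeps its recording date; D's effective date is 1/30/2025, when work began.
As an HOA assessment lien, F is senior to every other lien.
Among the remaining liens, by effective date: E (5/8/2024), A (5/9/2024), B (6/25/2024), D (1/30/2025), C (7/29/2025).
C is already junior to D, so the subordination agreement changes nothing.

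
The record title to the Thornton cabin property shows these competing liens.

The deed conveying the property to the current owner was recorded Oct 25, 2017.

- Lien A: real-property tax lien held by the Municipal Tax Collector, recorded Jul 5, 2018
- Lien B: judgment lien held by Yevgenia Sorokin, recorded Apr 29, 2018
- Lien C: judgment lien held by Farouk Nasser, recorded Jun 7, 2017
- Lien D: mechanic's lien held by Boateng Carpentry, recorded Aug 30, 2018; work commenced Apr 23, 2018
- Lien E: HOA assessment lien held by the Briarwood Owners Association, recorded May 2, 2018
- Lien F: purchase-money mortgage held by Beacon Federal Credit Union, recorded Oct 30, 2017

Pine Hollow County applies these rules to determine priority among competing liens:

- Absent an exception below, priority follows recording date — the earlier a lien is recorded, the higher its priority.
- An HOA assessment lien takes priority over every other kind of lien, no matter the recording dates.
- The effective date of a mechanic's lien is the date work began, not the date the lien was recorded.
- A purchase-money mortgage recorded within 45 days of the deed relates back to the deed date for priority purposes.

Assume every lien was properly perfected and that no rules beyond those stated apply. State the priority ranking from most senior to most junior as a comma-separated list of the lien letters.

E, C, F, D, B, A

Effective dates after the stated exceptions: D is treated as recorded Apr 23, 2018, the work-commencement date; F's effective date is the deed date, Oct 25, 2017.
E is an HOA assessment lien and takes priority over every other lien.
Remaining liens by effective date: C (Jun 7, 2017), F (Oct 25, 2017), D (Apr 23, 2018), B (Apr 29, 2018), A (Jul 5, 2018).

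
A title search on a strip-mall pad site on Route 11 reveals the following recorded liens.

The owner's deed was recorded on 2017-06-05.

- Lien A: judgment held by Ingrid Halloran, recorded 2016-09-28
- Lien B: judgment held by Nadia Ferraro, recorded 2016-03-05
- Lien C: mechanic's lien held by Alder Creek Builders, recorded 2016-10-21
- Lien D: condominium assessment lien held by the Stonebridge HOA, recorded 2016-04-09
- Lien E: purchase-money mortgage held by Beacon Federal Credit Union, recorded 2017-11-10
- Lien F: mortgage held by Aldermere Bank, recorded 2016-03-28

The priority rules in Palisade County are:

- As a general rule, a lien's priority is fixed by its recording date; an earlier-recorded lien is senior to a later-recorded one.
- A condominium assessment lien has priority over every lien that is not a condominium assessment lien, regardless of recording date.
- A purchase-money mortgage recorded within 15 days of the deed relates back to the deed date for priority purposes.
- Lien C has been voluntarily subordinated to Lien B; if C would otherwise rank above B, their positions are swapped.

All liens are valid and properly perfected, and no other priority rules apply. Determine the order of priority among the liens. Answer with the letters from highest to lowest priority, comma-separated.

D, B, F, A, C, E

Effective dates after the stated exceptions: E was recorded 158 days after the deed — beyond 15 days — so no relation-back applies.
D, as a condominium assessment lien, has superpriority and ranks first.
Ordering the rest by effective date: B (2016-03-05), F (2016-03-28), A (2016-09-28), C (2016-10-21), E (2017-11-10).
C is already junior to B, so the subordination agreement changes nothing.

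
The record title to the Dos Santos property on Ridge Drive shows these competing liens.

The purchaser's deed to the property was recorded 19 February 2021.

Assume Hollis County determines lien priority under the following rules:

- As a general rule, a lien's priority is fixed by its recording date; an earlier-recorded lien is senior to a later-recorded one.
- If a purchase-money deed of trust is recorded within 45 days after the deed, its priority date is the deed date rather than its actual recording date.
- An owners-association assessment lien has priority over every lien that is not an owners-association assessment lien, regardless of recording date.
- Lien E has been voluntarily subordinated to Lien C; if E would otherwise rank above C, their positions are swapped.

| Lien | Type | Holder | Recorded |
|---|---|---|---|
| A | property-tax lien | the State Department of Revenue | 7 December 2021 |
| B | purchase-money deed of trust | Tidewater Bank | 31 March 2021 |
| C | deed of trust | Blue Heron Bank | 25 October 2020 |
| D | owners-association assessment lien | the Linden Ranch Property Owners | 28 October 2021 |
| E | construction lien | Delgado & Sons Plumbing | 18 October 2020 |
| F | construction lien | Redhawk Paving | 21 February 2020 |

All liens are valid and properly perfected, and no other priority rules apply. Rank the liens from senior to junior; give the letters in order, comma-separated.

D, F, C, E, B, A

Adjusting effective dates: B relates back to the deed date 19 February 2021.
D is an owners-association assessment lien, so it outranks all other liens regardless of date.
Remaining liens by effective date: F (21 February 2020), E (18 October 2020), C (25 October 2020), B (19 February 2021), A (7 December 2021).
The subordination applies — E was senior to C — so E and C swap.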